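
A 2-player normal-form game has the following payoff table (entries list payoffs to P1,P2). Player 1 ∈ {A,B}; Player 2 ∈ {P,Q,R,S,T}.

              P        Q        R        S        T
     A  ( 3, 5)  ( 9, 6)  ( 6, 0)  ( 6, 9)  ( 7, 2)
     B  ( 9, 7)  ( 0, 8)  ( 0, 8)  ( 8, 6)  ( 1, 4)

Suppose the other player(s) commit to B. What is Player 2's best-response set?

BR_2 = {Q,R}

u_2(P vs B) = 7
u_2(Q vs B) = 8
u_2(R vs B) = 8
u_2(S vs B) = 6
u_2(T vs B) = 4
max payoff 8 at {Q,R}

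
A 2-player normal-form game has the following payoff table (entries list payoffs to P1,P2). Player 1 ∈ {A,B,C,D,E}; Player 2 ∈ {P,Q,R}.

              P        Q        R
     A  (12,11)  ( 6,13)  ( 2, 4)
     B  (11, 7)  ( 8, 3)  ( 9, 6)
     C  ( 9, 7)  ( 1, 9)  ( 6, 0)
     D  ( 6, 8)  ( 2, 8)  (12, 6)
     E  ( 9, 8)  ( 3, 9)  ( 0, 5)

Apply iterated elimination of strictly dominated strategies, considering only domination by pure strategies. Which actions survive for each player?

Survivors P1:{A,B} P2:{P,Q}

P1 drop C (B beats it: P:11>9 Q:8>1 R:9>6)
P1 drop E (A beats it: P:12>9 Q:6>3 R:2>0)
P2 drop R (P beats it: A:11>4 B:7>6 D:8>6)
P1 drop D (A beats it: P:12>6 Q:6>2)
P1→{A,B} P2→{P,Q}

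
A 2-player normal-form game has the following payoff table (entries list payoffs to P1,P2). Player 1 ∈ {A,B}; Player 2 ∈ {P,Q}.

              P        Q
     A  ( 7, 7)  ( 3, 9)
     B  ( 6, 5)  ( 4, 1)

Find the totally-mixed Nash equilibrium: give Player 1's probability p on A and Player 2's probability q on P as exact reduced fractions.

(p,q) = (2/3, 1/2)

P1 indiff ⇒ q·7+(1-q)·3 = q·6+(1-q)·4 ⇒ q(1) = (1-q)(1) ⇒ q = 1/2
P2 indiff ⇒ p·7+(1-p)·5 = p·9+(1-p)·1 ⇒ p(-2) = (1-p)(-4) ⇒ p = 2/3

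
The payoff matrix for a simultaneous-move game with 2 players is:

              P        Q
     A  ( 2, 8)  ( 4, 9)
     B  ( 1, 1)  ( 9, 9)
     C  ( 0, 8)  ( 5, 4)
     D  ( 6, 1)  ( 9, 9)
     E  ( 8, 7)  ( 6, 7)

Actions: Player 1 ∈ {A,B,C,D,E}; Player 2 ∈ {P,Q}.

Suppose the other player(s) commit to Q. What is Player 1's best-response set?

u_1(A vs Q) = 4
u_1(B vs Q) = 9
u_1(C vs Q) = 5
u_1(D vs Q) = 9
u_1(E vs Q) = 6
max payoff 9 at {B,D}

BR_1 = {B,D}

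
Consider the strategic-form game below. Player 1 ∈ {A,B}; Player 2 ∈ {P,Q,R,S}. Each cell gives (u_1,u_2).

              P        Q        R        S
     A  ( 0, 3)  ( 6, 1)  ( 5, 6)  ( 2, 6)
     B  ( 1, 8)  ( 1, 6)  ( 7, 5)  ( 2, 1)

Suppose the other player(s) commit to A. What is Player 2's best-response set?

u_2(P vs A) = 3
u_2(Q vs A) = 1
u_2(R vs A) = 6
u_2(S vs A) = 6
max payoff 6 at {R,S}

argmax u_2 = {R,S}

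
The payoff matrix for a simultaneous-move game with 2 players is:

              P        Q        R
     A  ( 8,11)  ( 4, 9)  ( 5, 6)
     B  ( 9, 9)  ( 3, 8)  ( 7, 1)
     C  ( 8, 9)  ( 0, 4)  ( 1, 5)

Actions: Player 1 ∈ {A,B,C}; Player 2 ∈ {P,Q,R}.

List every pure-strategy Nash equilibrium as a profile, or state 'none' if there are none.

NE set: (B,P)

(A,P): not NE [P1→B gives 9>8]
(A,Q): not NE [P2→P gives 11>9]
(A,R): not NE [P1→B gives 7>5; P2→P gives 11>6]
(B,P): NE
(B,Q): not NE [P1→A gives 4>3; P2→P gives 9>8]
(B,R): not NE [P2→P gives 9>1]
(C,P): not NE [P1→B gives 9>8]
(C,Q): not NE [P1→A gives 4>0; P2→P gives 9>4]
(C,R): not NE [P1→B gives 7>1; P2→P gives 9>5]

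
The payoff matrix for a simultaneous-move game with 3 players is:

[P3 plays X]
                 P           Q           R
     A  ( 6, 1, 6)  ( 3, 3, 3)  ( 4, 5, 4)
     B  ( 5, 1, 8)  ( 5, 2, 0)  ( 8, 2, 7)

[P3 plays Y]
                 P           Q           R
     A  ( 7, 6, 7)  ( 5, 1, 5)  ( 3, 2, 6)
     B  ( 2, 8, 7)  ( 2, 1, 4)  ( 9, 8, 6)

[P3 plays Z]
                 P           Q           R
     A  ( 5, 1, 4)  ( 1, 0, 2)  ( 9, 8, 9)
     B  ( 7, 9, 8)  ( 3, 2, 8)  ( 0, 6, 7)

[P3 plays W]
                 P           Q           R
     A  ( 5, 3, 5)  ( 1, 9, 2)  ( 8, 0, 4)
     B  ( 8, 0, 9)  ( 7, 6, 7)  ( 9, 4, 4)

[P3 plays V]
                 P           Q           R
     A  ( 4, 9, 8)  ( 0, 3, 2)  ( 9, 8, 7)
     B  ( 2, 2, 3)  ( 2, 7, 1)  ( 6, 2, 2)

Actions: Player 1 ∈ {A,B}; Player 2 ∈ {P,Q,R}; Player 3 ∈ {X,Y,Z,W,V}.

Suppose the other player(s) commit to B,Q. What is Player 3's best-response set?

argmax u_3 = {Z}

u_3(X vs B,Q) = 0
u_3(Y vs B,Q) = 4
u_3(Z vs B,Q) = 8
u_3(W vs B,Q) = 7
u_3(V vs B,Q) = 1
max payoff 8 at {Z}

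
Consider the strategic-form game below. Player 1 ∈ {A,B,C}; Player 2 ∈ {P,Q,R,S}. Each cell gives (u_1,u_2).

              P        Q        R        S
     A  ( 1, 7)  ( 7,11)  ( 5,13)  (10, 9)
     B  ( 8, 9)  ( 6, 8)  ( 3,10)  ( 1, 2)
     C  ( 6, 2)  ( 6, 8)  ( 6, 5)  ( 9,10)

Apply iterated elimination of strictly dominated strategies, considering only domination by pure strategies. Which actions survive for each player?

P2 drop P (R beats it: A:13>7 B:10>9 C:5>2)
P1 drop B (A beats it: Q:7>6 R:5>3 S:10>1)
P1→{A,C} P2→{Q,R,S}

Survivors P1:{A,C} P2:{Q,R,S}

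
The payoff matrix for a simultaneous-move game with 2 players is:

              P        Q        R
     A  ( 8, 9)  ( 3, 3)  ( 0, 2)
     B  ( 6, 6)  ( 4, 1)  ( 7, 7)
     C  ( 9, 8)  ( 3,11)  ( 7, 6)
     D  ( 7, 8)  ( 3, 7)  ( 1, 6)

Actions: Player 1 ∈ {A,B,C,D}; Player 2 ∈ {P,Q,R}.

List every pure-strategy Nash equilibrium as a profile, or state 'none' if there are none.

(A,P): not NE [P1→C gives 9>8]
(A,Q): not NE [P1→B gives 4>3; P2→P gives 9>3]
(A,R): not NE [P1→C gives 7>0; P2→P gives 9>2]
(B,P): not NE [P1→C gives 9>6; P2→R gives 7>6]
(B,Q): not NE [P2→R gives 7>1]
(B,R): NE
(C,P): not NE [P2→Q gives 11>8]
(C,Q): not NE [P1→B gives 4>3]
(C,R): not NE [P2→Q gives 11>6]
(D,P): not NE [P1→C gives 9>7]
(D,Q): not NE [P1→B gives 4>3; P2→P gives 8>7]
(D,R): not NE [P1→C gives 7>1; P2→P gives 8>6]

Nash profiles: (B,R)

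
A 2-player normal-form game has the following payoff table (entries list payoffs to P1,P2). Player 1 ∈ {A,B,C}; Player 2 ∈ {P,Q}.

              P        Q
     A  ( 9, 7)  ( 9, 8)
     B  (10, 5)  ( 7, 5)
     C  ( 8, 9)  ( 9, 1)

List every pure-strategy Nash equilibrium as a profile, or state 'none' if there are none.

PSNE = {(A,Q), (B,P)}

(A,P): not NE [P1→B gives 10>9; P2→Q gives 8>7]
(A,Q): NE
(B,P): NE
(B,Q): not NE [P1→C gives 9>7]
(C,P): not NE [P1→B gives 10>8]
(C,Q): not NE [P2→P gives 9>1]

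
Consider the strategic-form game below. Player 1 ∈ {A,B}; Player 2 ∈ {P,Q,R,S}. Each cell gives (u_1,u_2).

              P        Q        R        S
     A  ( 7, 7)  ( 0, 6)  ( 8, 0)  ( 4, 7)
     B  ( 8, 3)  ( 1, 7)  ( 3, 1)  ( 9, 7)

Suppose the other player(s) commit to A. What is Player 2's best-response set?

u_2(P vs A) = 7
u_2(Q vs A) = 6
u_2(R vs A) = 0
u_2(S vs A) = 7
max payoff 7 at {P,S}

BR_2 = {P,S}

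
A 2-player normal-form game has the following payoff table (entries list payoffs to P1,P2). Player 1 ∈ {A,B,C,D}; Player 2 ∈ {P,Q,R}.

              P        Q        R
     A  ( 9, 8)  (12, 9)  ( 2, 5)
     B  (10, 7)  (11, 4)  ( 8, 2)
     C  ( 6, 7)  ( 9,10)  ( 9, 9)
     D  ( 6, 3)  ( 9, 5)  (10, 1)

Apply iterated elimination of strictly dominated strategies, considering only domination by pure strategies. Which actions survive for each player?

IESDS → P1:{A,B} P2:{P,Q}

P2 drop R (Q beats it: A:9>5 B:4>2 C:10>9 D:5>1)
P1 drop C (A beats it: P:9>6 Q:12>9)
P1 drop D (A beats it: P:9>6 Q:12>9)
P1→{A,B} P2→{P,Q}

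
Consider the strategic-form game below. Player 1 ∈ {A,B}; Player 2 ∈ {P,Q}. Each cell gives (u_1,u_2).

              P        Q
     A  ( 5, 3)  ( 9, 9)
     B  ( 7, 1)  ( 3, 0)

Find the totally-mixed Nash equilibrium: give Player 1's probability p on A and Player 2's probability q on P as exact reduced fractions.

P1 mixes 1/7 on A; P2 mixes 3/4 on P

P1 indiff ⇒ q·5+(1-q)·9 = q·7+(1-q)·3 ⇒ q(-2) = (1-q)(-6) ⇒ q = 3/4
P2 indiff ⇒ p·3+(1-p)·1 = p·9+(1-p)·0 ⇒ p(-6) = (1-p)(-1) ⇒ p = 1/7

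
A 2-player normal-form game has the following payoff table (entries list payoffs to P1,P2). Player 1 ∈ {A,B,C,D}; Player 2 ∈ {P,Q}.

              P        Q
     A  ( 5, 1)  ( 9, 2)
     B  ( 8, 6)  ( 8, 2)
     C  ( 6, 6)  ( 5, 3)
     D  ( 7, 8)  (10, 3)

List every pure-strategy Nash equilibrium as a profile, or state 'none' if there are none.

NE set: (B,P)

(A,P): not NE [P1→B gives 8>5; P2→Q gives 2>1]
(A,Q): not NE [P1→D gives 10>9]
(B,P): NE
(B,Q): not NE [P1→D gives 10>8; P2→P gives 6>2]
(C,P): not NE [P1→B gives 8>6]
(C,Q): not NE [P1→D gives 10>5; P2→P gives 6>3]
(D,P): not NE [P1→B gives 8>7]
(D,Q): not NE [P2→P gives 8>3]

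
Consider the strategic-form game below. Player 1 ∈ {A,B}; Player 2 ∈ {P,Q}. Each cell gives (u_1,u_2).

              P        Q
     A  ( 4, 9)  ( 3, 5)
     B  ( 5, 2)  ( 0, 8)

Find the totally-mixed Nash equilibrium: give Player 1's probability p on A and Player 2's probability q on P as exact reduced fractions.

P1 mixes 3/5 on A; P2 mixes 3/4 on P

P1 indiff ⇒ q·4+(1-q)·3 = q·5+(1-q)·0 ⇒ q(-1) = (1-q)(-3) ⇒ q = 3/4
P2 indiff ⇒ p·9+(1-p)·2 = p·5+(1-p)·8 ⇒ p(4) = (1-p)(6) ⇒ p = 3/5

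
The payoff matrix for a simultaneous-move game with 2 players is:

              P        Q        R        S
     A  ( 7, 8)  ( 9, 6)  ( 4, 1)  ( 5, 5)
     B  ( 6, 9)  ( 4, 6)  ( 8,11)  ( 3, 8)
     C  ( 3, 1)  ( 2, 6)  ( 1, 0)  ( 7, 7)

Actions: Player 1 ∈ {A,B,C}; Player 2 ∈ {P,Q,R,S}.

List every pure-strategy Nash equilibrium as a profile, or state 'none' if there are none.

(A,P): NE
(A,Q): not NE [P2→P gives 8>6]
(A,R): not NE [P1→B gives 8>4; P2→P gives 8>1]
(A,S): not NE [P1→C gives 7>5; P2→P gives 8>5]
(B,P): not NE [P1→A gives 7>6; P2→R gives 11>9]
(B,Q): not NE [P1→A gives 9>4; P2→R gives 11>6]
(B,R): NE
(B,S): not NE [P1→C gives 7>3; P2→R gives 11>8]
(C,P): not NE [P1→A gives 7>3; P2→S gives 7>1]
(C,Q): not NE [P1→A gives 9>2; P2→S gives 7>6]
(C,R): not NE [P1→B gives 8>1; P2→S gives 7>0]
(C,S): NE

PSNE = {(A,P), (B,R), (C,S)}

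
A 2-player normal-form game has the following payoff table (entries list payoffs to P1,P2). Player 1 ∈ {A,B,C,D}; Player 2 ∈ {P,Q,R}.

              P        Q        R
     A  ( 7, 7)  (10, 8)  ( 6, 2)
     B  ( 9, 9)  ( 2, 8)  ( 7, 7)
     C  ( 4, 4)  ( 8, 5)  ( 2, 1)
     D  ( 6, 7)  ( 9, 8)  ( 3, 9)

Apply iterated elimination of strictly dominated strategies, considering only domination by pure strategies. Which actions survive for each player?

P1 drop C (A beats it: P:7>4 Q:10>8 R:6>2)
P1 drop D (A beats it: P:7>6 Q:10>9 R:6>3)
P2 drop R (P beats it: A:7>2 B:9>7)
P1→{A,B} P2→{P,Q}

Remaining: P1:{A,B} P2:{P,Q}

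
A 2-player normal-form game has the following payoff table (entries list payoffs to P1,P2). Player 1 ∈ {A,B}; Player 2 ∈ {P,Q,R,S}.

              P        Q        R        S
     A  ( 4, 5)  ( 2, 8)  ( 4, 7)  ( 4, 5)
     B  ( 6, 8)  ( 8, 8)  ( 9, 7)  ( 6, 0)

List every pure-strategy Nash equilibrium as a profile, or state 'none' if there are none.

(A,P): not NE [P1→B gives 6>4; P2→Q gives 8>5]
(A,Q): not NE [P1→B gives 8>2]
(A,R): not NE [P1→B gives 9>4; P2→Q gives 8>7]
(A,S): not NE [P1→B gives 6>4; P2→Q gives 8>5]
(B,P): NE
(B,Q): NE
(B,R): not NE [P2→Q gives 8>7]
(B,S): not NE [P2→Q gives 8>0]

NE set: (B,P), (B,Q)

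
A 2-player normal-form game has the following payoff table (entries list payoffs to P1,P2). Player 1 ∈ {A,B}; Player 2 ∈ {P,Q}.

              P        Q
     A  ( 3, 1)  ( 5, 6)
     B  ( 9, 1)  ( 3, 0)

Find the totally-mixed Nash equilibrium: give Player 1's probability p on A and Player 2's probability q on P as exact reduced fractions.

p=1/6, q=1/4

P1 indiff ⇒ q·3+(1-q)·5 = q·9+(1-q)·3 ⇒ q(-6) = (1-q)(-2) ⇒ q = 1/4
P2 indiff ⇒ p·1+(1-p)·1 = p·6+(1-p)·0 ⇒ p(-5) = (1-p)(-1) ⇒ p = 1/6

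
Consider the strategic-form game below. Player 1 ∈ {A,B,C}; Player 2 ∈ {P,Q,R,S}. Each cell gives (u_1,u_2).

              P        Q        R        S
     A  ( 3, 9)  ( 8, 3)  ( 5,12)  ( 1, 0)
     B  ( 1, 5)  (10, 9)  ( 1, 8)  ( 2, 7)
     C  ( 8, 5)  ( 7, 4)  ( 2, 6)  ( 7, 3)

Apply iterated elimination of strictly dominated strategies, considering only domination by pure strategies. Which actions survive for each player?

Remaining: P1:{A,B} P2:{Q,R}

P2 drop P (R beats it: A:12>9 B:8>5 C:6>5)
P2 drop S (Q beats it: A:3>0 B:9>7 C:4>3)
P1 drop C (A beats it: Q:8>7 R:5>2)
P1→{A,B} P2→{Q,R}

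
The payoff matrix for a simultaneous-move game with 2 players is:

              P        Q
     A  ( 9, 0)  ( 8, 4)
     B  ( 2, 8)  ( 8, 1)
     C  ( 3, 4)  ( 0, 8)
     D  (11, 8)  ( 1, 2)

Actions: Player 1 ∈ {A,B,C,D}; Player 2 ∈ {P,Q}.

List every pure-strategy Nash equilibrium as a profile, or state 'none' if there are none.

(A,P): not NE [P1→D gives 11>9; P2→Q gives 4>0]
(A,Q): NE
(B,P): not NE [P1→D gives 11>2]
(B,Q): not NE [P2→P gives 8>1]
(C,P): not NE [P1→D gives 11>3; P2→Q gives 8>4]
(C,Q): not NE [P1→B gives 8>0]
(D,P): NE
(D,Q): not NE [P1→B gives 8>1; P2→P gives 8>2]

PSNE = {(A,Q), (D,P)}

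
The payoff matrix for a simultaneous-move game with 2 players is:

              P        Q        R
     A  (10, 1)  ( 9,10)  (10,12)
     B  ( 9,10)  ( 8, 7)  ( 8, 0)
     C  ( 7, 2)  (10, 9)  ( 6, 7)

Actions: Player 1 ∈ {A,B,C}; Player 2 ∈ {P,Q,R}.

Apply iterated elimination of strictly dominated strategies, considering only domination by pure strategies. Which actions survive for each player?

Remaining: P1:{A,C} P2:{Q,R}

P1 drop B (A beats it: P:10>9 Q:9>8 R:10>8)
P2 drop P (Q beats it: A:10>1 C:9>2)
P1→{A,C} P2→{Q,R}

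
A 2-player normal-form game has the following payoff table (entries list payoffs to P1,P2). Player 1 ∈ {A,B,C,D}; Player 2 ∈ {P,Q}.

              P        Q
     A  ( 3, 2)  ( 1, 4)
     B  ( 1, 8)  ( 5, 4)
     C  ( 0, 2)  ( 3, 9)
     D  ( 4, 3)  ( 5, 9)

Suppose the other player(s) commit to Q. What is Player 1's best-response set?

argmax u_1 = {B,D}

u_1(A vs Q) = 1
u_1(B vs Q) = 5
u_1(C vs Q) = 3
u_1(D vs Q) = 5
max payoff 5 at {B,D}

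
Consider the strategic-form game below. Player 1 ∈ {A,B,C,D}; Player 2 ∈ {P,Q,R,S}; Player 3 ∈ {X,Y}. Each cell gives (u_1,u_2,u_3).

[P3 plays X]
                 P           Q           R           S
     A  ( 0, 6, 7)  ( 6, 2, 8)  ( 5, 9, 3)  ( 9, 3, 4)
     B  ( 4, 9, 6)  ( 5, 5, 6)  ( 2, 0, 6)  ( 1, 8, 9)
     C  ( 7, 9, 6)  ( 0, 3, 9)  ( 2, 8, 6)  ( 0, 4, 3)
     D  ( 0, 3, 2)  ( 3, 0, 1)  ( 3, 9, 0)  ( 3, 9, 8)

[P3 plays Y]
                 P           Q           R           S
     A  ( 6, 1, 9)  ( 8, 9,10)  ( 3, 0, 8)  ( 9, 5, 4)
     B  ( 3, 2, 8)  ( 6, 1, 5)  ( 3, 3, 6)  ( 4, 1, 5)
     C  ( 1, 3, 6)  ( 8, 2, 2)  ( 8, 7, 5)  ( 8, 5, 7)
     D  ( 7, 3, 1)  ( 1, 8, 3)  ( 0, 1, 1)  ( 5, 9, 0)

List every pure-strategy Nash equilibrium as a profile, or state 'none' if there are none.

Nash profiles: (A,Q,Y), (C,P,X)

(A,P,X): not NE [P1→C gives 7>0; P2→R gives 9>6; P3→Y gives 9>7]
(A,P,Y): not NE [P1→D gives 7>6; P2→Q gives 9>1]
(A,Q,X): not NE [P2→R gives 9>2; P3→Y gives 10>8]
(A,Q,Y): NE
(A,R,X): not NE [P3→Y gives 8>3]
(A,R,Y): not NE [P1→C gives 8>3; P2→Q gives 9>0]
(A,S,X): not NE [P2→R gives 9>3]
(A,S,Y): not NE [P2→Q gives 9>5]
(B,P,X): not NE [P1→C gives 7>4; P3→Y gives 8>6]
(B,P,Y): not NE [P1→D gives 7>3; P2→R gives 3>2]
(B,Q,X): not NE [P1→A gives 6>5; P2→P gives 9>5]
(B,Q,Y): not NE [P1→C gives 8>6; P2→R gives 3>1; P3→X gives 6>5]
(B,R,X): not NE [P1→A gives 5>2; P2→P gives 9>0]
(B,R,Y): not NE [P1→C gives 8>3]
(B,S,X): not NE [P1→A gives 9>1; P2→P gives 9>8]
(B,S,Y): not NE [P1→A gives 9>4; P2→R gives 3>1; P3→X gives 9>5]
(C,P,X): NE
(C,P,Y): not NE [P1→D gives 7>1; P2→R gives 7>3]
(C,Q,X): not NE [P1→A gives 6>0; P2→P gives 9>3]
(C,Q,Y): not NE [P2→R gives 7>2; P3→X gives 9>2]
(C,R,X): not NE [P1→A gives 5>2; P2→P gives 9>8]
(C,R,Y): not NE [P3→X gives 6>5]
(C,S,X): not NE [P1→A gives 9>0; P2→P gives 9>4; P3→Y gives 7>3]
(C,S,Y): not NE [P1→A gives 9>8; P2→R gives 7>5]
(D,P,X): not NE [P1→C gives 7>0; P2→S gives 9>3]
(D,P,Y): not NE [P2→S gives 9>3; P3→X gives 2>1]
(D,Q,X): not NE [P1→A gives 6>3; P2→S gives 9>0; P3→Y gives 3>1]
(D,Q,Y): not NE [P1→C gives 8>1; P2→S gives 9>8]
(D,R,X): not NE [P1→A gives 5>3; P3→Y gives 1>0]
(D,R,Y): not NE [P1→C gives 8>0; P2→S gives 9>1]
(D,S,X): not NE [P1→A gives 9>3]
(D,S,Y): not NE [P1→A gives 9>5; P3→X gives 8>0]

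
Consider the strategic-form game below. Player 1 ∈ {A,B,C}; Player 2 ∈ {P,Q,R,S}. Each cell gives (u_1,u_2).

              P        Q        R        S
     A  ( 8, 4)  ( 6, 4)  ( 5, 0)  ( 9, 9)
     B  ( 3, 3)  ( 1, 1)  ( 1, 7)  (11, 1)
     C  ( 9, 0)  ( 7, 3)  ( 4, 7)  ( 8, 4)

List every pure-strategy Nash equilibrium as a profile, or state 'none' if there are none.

(A,P): not NE [P1→C gives 9>8; P2→S gives 9>4]
(A,Q): not NE [P1→C gives 7>6; P2→S gives 9>4]
(A,R): not NE [P2→S gives 9>0]
(A,S): not NE [P1→B gives 11>9]
(B,P): not NE [P1→C gives 9>3; P2→R gives 7>3]
(B,Q): not NE [P1→C gives 7>1; P2→R gives 7>1]
(B,R): not NE [P1→A gives 5>1]
(B,S): not NE [P2→R gives 7>1]
(C,P): not NE [P2→R gives 7>0]
(C,Q): not NE [P2→R gives 7>3]
(C,R): not NE [P1→A gives 5>4]
(C,S): not NE [P1→B gives 11>8; P2→R gives 7>4]

No pure NE.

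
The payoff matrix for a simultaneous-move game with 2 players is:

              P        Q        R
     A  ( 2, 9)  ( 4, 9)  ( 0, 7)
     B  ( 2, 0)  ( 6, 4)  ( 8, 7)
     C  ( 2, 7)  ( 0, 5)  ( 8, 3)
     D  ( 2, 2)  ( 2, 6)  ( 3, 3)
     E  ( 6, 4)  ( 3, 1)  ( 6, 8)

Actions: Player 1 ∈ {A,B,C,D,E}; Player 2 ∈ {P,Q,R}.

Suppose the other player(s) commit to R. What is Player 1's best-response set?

u_1(A vs R) = 0
u_1(B vs R) = 8
u_1(C vs R) = 8
u_1(D vs R) = 3
u_1(E vs R) = 6
max payoff 8 at {B,C}

argmax u_1 = {B,C}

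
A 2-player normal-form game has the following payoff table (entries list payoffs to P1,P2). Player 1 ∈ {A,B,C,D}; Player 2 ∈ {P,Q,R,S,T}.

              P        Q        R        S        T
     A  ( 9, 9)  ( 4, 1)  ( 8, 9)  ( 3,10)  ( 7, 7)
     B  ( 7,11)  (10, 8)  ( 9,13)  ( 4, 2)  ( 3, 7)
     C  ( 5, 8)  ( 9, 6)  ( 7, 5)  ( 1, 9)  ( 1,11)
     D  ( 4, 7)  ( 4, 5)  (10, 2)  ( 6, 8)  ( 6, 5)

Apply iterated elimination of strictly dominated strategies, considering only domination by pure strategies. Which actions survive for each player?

Survivors P1:{A,B,D} P2:{P,R,S}

P1 drop C (B beats it: P:7>5 Q:10>9 R:9>7 S:4>1 T:3>1)
P2 drop Q (P beats it: A:9>1 B:11>8 D:7>5)
P2 drop T (P beats it: A:9>7 B:11>7 D:7>5)
P1→{A,B,D} P2→{P,R,S}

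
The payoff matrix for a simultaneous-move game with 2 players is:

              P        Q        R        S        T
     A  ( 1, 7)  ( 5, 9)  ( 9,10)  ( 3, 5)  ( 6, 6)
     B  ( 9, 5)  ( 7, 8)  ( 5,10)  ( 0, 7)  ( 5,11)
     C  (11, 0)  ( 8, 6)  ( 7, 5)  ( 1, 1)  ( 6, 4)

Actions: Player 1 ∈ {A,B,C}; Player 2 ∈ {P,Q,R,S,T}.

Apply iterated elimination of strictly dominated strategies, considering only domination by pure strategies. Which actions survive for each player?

P1 drop B (C beats it: P:11>9 Q:8>7 R:7>5 S:1>0 T:6>5)
P2 drop P (Q beats it: A:9>7 C:6>0)
P2 drop S (Q beats it: A:9>5 C:6>1)
P2 drop T (Q beats it: A:9>6 C:6>4)
P1→{A,C} P2→{Q,R}

IESDS → P1:{A,C} P2:{Q,R}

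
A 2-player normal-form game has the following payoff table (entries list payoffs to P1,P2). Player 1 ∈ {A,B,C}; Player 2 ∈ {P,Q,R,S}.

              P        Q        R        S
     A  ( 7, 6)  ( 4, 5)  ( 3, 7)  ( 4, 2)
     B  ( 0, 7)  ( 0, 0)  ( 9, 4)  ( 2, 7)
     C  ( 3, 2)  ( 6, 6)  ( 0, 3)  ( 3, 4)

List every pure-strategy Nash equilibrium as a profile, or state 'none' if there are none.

PSNE = {(C,Q)}

(A,P): not NE [P2→R gives 7>6]
(A,Q): not NE [P1→C gives 6>4; P2→R gives 7>5]
(A,R): not NE [P1→B gives 9>3]
(A,S): not NE [P2→R gives 7>2]
(B,P): not NE [P1→A gives 7>0]
(B,Q): not NE [P1→C gives 6>0; P2→S gives 7>0]
(B,R): not NE [P2→S gives 7>4]
(B,S): not NE [P1→A gives 4>2]
(C,P): not NE [P1→A gives 7>3; P2→Q gives 6>2]
(C,Q): NE
(C,R): not NE [P1→B gives 9>0; P2→Q gives 6>3]
(C,S): not NE [P1→A gives 4>3; P2→Q gives 6>4]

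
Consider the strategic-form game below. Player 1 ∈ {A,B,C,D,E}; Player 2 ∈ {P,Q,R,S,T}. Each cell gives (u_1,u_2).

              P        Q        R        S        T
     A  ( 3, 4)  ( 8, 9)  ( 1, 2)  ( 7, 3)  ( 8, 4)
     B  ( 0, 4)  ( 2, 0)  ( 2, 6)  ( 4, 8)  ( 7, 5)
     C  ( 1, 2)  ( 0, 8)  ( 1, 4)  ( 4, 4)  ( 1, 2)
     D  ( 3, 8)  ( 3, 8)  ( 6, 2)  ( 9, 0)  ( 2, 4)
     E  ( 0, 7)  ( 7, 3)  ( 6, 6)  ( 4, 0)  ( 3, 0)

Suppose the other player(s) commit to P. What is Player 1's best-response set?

argmax u_1 = {A,D}

u_1(A vs P) = 3
u_1(B vs P) = 0
u_1(C vs P) = 1
u_1(D vs P) = 3
u_1(E vs P) = 0
max payoff 3 at {A,D}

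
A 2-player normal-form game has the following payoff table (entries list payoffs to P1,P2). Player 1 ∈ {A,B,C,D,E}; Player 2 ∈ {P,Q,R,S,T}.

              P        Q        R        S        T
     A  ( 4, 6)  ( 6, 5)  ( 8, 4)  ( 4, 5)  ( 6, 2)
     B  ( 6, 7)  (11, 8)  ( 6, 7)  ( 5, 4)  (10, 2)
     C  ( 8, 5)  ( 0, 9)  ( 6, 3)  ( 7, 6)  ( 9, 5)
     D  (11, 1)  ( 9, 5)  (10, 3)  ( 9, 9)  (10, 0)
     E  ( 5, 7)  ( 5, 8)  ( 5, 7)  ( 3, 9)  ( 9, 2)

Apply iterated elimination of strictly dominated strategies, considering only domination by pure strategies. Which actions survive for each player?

P1 drop A (D beats it: P:11>4 Q:9>6 R:10>8 S:9>4 T:10>6)
P1 drop C (D beats it: P:11>8 Q:9>0 R:10>6 S:9>7 T:10>9)
P1 drop E (B beats it: P:6>5 Q:11>5 R:6>5 S:5>3 T:10>9)
P2 drop P (Q beats it: B:8>7 D:5>1)
P2 drop R (Q beats it: B:8>7 D:5>3)
P2 drop T (Q beats it: B:8>2 D:5>0)
P1→{B,D} P2→{Q,S}

IESDS → P1:{B,D} P2:{Q,S}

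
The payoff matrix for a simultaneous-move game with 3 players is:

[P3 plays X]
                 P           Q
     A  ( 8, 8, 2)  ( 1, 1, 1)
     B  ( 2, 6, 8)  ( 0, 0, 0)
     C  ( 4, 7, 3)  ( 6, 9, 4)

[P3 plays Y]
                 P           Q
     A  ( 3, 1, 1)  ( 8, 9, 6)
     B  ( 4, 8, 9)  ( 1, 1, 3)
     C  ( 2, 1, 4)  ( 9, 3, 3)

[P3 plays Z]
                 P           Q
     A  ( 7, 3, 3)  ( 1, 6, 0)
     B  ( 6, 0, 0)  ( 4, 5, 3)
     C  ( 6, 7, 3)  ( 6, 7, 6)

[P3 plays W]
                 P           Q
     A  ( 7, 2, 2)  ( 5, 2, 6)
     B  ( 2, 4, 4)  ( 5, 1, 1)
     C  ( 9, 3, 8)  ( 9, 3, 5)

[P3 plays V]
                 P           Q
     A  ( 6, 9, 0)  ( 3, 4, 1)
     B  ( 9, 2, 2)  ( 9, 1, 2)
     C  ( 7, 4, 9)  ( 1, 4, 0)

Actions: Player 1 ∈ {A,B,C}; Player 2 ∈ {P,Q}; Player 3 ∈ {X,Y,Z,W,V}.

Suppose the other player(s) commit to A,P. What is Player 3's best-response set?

u_3(X vs A,P) = 2
u_3(Y vs A,P) = 1
u_3(Z vs A,P) = 3
u_3(W vs A,P) = 2
u_3(V vs A,P) = 0
max payoff 3 at {Z}

BR_3 = {Z}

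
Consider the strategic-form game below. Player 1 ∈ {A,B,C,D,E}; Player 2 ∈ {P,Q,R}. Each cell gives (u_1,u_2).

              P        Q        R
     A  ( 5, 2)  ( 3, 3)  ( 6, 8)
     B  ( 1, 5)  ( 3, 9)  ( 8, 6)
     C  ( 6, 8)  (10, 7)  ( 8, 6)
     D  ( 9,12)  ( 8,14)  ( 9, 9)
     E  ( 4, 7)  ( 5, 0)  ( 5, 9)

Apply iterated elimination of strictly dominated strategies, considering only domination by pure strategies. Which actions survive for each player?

IESDS → P1:{C,D} P2:{P,Q}

P1 drop A (C beats it: P:6>5 Q:10>3 R:8>6)
P1 drop B (D beats it: P:9>1 Q:8>3 R:9>8)
P1 drop E (C beats it: P:6>4 Q:10>5 R:8>5)
P2 drop R (P beats it: C:8>6 D:12>9)
P1→{C,D} P2→{P,Q}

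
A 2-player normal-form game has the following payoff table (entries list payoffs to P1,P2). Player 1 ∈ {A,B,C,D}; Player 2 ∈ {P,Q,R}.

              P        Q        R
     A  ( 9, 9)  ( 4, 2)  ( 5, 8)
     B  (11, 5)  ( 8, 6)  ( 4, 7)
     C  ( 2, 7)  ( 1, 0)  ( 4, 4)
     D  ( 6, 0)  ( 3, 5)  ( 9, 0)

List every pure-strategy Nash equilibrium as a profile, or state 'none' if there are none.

(A,P): not NE [P1→B gives 11>9]
(A,Q): not NE [P1→B gives 8>4; P2→P gives 9>2]
(A,R): not NE [P1→D gives 9>5; P2→P gives 9>8]
(B,P): not NE [P2→R gives 7>5]
(B,Q): not NE [P2→R gives 7>6]
(B,R): not NE [P1→D gives 9>4]
(C,P): not NE [P1→B gives 11>2]
(C,Q): not NE [P1→B gives 8>1; P2→P gives 7>0]
(C,R): not NE [P1→D gives 9>4; P2→P gives 7>4]
(D,P): not NE [P1→B gives 11>6; P2→Q gives 5>0]
(D,Q): not NE [P1→B gives 8>3]
(D,R): not NE [P2→Q gives 5>0]

PSNE: ∅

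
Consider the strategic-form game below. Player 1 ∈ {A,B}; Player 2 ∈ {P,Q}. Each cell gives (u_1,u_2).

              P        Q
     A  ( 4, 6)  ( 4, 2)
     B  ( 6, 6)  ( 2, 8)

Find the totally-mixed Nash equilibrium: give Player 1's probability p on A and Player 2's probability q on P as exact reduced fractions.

P1 indiff ⇒ q·4+(1-q)·4 = q·6+(1-q)·2 ⇒ q(-2) = (1-q)(-2) ⇒ q = 1/2
P2 indiff ⇒ p·6+(1-p)·6 = p·2+(1-p)·8 ⇒ p(4) = (1-p)(2) ⇒ p = 1/3

p=1/3, q=1/2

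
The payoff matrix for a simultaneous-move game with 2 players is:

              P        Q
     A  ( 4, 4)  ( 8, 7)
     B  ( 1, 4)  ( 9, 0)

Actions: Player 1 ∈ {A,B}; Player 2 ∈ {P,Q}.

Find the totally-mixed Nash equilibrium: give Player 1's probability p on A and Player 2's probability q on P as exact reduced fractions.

P1 indiff ⇒ q·4+(1-q)·8 = q·1+(1-q)·9 ⇒ q(3) = (1-q)(1) ⇒ q = 1/4
P2 indiff ⇒ p·4+(1-p)·4 = p·7+(1-p)·0 ⇒ p(-3) = (1-p)(-4) ⇒ p = 4/7

(p,q) = (4/7, 1/4)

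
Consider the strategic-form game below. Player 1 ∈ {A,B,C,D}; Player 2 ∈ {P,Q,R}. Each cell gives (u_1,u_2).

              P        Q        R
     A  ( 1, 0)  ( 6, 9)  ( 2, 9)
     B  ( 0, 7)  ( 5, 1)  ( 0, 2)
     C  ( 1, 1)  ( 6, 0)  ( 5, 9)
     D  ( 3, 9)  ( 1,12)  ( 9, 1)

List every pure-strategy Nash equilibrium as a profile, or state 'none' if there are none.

PSNE = {(A,Q)}

(A,P): not NE [P1→D gives 3>1; P2→R gives 9>0]
(A,Q): NE
(A,R): not NE [P1→D gives 9>2]
(B,P): not NE [P1→D gives 3>0]
(B,Q): not NE [P1→C gives 6>5; P2→P gives 7>1]
(B,R): not NE [P1→D gives 9>0; P2→P gives 7>2]
(C,P): not NE [P1→D gives 3>1; P2→R gives 9>1]
(C,Q): not NE [P2→R gives 9>0]
(C,R): not NE [P1→D gives 9>5]
(D,P): not NE [P2→Q gives 12>9]
(D,Q): not NE [P1→C gives 6>1]
(D,R): not NE [P2→Q gives 12>1]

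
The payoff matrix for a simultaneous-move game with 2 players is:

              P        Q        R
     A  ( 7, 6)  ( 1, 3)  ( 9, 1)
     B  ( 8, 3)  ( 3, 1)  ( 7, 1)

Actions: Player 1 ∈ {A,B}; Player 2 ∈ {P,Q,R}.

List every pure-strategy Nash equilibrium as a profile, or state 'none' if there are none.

NE set: (B,P)

(A,P): not NE [P1→B gives 8>7]
(A,Q): not NE [P1→B gives 3>1; P2→P gives 6>3]
(A,R): not NE [P2→P gives 6>1]
(B,P): NE
(B,Q): not NE [P2→P gives 3>1]
(B,R): not NE [P1→A gives 9>7; P2→P gives 3>1]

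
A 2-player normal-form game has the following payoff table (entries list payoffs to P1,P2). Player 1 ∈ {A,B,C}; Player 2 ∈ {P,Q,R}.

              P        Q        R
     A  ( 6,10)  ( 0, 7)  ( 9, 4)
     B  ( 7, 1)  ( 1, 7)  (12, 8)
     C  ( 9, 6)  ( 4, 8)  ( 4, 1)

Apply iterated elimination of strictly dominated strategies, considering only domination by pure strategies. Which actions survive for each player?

IESDS → P1:{B,C} P2:{Q,R}

P1 drop A (B beats it: P:7>6 Q:1>0 R:12>9)
P2 drop P (Q beats it: B:7>1 C:8>6)
P1→{B,C} P2→{Q,R}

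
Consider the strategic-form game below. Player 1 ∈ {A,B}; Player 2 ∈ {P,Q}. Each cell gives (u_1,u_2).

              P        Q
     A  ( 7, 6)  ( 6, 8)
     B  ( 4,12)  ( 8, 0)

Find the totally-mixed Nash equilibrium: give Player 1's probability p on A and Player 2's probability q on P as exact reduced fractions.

P1 mixes 6/7 on A; P2 mixes 2/5 on P

P1 indiff ⇒ q·7+(1-q)·6 = q·4+(1-q)·8 ⇒ q(3) = (1-q)(2) ⇒ q = 2/5
P2 indiff ⇒ p·6+(1-p)·12 = p·8+(1-p)·0 ⇒ p(-2) = (1-p)(-12) ⇒ p = 6/7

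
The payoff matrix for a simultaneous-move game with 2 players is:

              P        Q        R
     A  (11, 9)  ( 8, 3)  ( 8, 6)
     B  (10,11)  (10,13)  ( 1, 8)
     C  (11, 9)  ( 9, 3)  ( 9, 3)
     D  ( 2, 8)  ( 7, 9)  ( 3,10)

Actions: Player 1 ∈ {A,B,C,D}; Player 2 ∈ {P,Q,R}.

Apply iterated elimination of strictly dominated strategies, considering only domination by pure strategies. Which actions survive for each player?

P1 drop D (A beats it: P:11>2 Q:8>7 R:8>3)
P2 drop R (P beats it: A:9>6 B:11>8 C:9>3)
P1→{A,B,C} P2→{P,Q}

IESDS → P1:{A,B,C} P2:{P,Q}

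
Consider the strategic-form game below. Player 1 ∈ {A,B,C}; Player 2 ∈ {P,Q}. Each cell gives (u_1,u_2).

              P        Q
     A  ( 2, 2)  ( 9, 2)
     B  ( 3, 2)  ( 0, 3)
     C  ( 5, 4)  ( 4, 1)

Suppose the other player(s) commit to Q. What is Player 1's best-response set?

u_1(A vs Q) = 9
u_1(B vs Q) = 0
u_1(C vs Q) = 4
max payoff 9 at {A}

P1 best: {A}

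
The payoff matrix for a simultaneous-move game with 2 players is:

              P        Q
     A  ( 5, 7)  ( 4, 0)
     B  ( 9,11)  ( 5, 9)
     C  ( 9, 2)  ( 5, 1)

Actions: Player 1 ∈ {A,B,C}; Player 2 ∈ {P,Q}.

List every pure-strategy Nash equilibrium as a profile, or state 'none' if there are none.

(A,P): not NE [P1→C gives 9>5]
(A,Q): not NE [P1→C gives 5>4; P2→P gives 7>0]
(B,P): NE
(B,Q): not NE [P2→P gives 11>9]
(C,P): NE
(C,Q): not NE [P2→P gives 2>1]

PSNE = {(B,P), (C,P)}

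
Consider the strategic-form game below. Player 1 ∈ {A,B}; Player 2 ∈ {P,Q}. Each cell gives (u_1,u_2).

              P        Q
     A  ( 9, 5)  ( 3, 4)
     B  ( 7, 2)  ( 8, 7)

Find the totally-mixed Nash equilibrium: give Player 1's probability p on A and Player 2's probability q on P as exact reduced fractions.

P1 indiff ⇒ q·9+(1-q)·3 = q·7+(1-q)·8 ⇒ q(2) = (1-q)(5) ⇒ q = 5/7
P2 indiff ⇒ p·5+(1-p)·2 = p·4+(1-p)·7 ⇒ p(1) = (1-p)(5) ⇒ p = 5/6

(p,q) = (5/6, 5/7)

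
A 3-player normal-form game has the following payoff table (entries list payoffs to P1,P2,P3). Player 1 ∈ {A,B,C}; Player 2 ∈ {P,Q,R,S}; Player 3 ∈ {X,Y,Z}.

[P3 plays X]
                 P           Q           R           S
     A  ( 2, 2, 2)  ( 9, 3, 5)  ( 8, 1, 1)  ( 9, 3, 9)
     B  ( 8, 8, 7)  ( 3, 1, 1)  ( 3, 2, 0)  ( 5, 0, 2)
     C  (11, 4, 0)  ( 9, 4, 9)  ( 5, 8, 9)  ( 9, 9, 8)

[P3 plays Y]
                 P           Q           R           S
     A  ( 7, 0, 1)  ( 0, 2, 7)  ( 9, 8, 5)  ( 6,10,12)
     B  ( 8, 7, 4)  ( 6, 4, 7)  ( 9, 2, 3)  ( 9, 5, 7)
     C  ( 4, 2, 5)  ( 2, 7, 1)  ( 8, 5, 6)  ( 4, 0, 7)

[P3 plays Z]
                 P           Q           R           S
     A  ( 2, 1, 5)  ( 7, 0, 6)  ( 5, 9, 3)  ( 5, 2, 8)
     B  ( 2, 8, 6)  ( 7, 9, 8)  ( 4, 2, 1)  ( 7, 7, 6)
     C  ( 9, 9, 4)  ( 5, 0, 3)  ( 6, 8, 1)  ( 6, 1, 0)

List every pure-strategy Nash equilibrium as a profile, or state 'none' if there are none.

(A,P,X): not NE [P1→C gives 11>2; P2→S gives 3>2; P3→Z gives 5>2]
(A,P,Y): not NE [P1→B gives 8>7; P2→S gives 10>0; P3→Z gives 5>1]
(A,P,Z): not NE [P1→C gives 9>2; P2→R gives 9>1]
(A,Q,X): not NE [P3→Y gives 7>5]
(A,Q,Y): not NE [P1→B gives 6>0; P2→S gives 10>2]
(A,Q,Z): not NE [P2→R gives 9>0; P3→Y gives 7>6]
(A,R,X): not NE [P2→S gives 3>1; P3→Y gives 5>1]
(A,R,Y): not NE [P2→S gives 10>8]
(A,R,Z): not NE [P1→C gives 6>5; P3→Y gives 5>3]
(A,S,X): not NE [P3→Y gives 12>9]
(A,S,Y): not NE [P1→B gives 9>6]
(A,S,Z): not NE [P1→B gives 7>5; P2→R gives 9>2; P3→Y gives 12>8]
(B,P,X): not NE [P1→C gives 11>8]
(B,P,Y): not NE [P3→X gives 7>4]
(B,P,Z): not NE [P1→C gives 9>2; P2→Q gives 9>8; P3→X gives 7>6]
(B,Q,X): not NE [P1→C gives 9>3; P2→P gives 8>1; P3→Z gives 8>1]
(B,Q,Y): not NE [P2→P gives 7>4; P3→Z gives 8>7]
(B,Q,Z): NE
(B,R,X): not NE [P1→A gives 8>3; P2→P gives 8>2; P3→Y gives 3>0]
(B,R,Y): not NE [P2→P gives 7>2]
(B,R,Z): not NE [P1→C gives 6>4; P2→Q gives 9>2; P3→Y gives 3>1]
(B,S,X): not NE [P1→C gives 9>5; P2→P gives 8>0; P3→Y gives 7>2]
(B,S,Y): not NE [P2→P gives 7>5]
(B,S,Z): not NE [P2→Q gives 9>7; P3→Y gives 7>6]
(C,P,X): not NE [P2→S gives 9>4; P3→Y gives 5>0]
(C,P,Y): not NE [P1→B gives 8>4; P2→Q gives 7>2]
(C,P,Z): not NE [P3→Y gives 5>4]
(C,Q,X): not NE [P2→S gives 9>4]
(C,Q,Y): not NE [P1→B gives 6>2; P3→X gives 9>1]
(C,Q,Z): not NE [P1→B gives 7>5; P2→P gives 9>0; P3→X gives 9>3]
(C,R,X): not NE [P1→A gives 8>5; P2→S gives 9>8]
(C,R,Y): not NE [P1→B gives 9>8; P2→Q gives 7>5; P3→X gives 9>6]
(C,R,Z): not NE [P2→P gives 9>8; P3→X gives 9>1]
(C,S,X): NE
(C,S,Y): not NE [P1→B gives 9>4; P2→Q gives 7>0; P3→X gives 8>7]
(C,S,Z): not NE [P1→B gives 7>6; P2→P gives 9>1; P3→X gives 8>0]

PSNE = {(B,Q,Z), (C,S,X)}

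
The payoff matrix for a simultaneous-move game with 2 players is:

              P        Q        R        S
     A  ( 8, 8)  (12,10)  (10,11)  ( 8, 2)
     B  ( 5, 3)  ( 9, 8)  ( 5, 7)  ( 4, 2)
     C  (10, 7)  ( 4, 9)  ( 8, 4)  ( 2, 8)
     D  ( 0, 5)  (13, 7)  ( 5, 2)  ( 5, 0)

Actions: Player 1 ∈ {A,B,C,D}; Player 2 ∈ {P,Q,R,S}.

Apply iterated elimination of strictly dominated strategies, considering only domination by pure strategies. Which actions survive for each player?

P1 drop B (A beats it: P:8>5 Q:12>9 R:10>5 S:8>4)
P2 drop P (Q beats it: A:10>8 C:9>7 D:7>5)
P1 drop C (A beats it: Q:12>4 R:10>8 S:8>2)
P2 drop S (Q beats it: A:10>2 D:7>0)
P1→{A,D} P2→{Q,R}

IESDS → P1:{A,D} P2:{Q,R}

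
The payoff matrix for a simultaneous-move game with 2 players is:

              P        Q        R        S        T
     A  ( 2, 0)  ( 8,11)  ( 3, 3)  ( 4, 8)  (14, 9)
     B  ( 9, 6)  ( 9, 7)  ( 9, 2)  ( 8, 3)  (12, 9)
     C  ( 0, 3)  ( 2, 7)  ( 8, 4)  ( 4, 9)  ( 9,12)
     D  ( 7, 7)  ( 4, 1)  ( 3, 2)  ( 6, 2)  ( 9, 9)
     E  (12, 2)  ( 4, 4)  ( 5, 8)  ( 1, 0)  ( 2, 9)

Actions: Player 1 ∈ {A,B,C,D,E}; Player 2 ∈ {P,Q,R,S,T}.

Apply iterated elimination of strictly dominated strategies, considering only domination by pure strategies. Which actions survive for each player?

P1 drop C (B beats it: P:9>0 Q:9>2 R:9>8 S:8>4 T:12>9)
P1 drop D (B beats it: P:9>7 Q:9>4 R:9>3 S:8>6 T:12>9)
P2 drop P (Q beats it: A:11>0 B:7>6 E:4>2)
P1 drop E (B beats it: Q:9>4 R:9>5 S:8>1 T:12>2)
P2 drop R (Q beats it: A:11>3 B:7>2)
P2 drop S (Q beats it: A:11>8 B:7>3)
P1→{A,B} P2→{Q,T}

Remaining: P1:{A,B} P2:{Q,T}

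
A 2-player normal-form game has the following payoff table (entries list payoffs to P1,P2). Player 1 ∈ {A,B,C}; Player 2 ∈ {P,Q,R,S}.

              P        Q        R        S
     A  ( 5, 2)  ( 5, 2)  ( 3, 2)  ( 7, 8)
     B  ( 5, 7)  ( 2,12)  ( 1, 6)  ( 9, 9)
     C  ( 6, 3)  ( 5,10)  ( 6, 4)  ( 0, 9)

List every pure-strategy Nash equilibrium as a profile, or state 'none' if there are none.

(A,P): not NE [P1→C gives 6>5; P2→S gives 8>2]
(A,Q): not NE [P2→S gives 8>2]
(A,R): not NE [P1→C gives 6>3; P2→S gives 8>2]
(A,S): not NE [P1→B gives 9>7]
(B,P): not NE [P1→C gives 6>5; P2→Q gives 12>7]
(B,Q): not NE [P1→C gives 5>2]
(B,R): not NE [P1→C gives 6>1; P2→Q gives 12>6]
(B,S): not NE [P2→Q gives 12>9]
(C,P): not NE [P2→Q gives 10>3]
(C,Q): NE
(C,R): not NE [P2→Q gives 10>4]
(C,S): not NE [P1→B gives 9>0; P2→Q gives 10>9]

PSNE = {(C,Q)}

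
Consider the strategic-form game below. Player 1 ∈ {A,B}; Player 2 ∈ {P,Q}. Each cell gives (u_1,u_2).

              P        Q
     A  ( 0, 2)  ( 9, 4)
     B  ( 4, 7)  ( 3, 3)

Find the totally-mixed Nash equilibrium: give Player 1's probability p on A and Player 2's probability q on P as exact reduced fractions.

P1 indiff ⇒ q·0+(1-q)·9 = q·4+(1-q)·3 ⇒ q(-4) = (1-q)(-6) ⇒ q = 3/5
P2 indiff ⇒ p·2+(1-p)·7 = p·4+(1-p)·3 ⇒ p(-2) = (1-p)(-4) ⇒ p = 2/3

P1 mixes 2/3 on A; P2 mixes 3/5 on P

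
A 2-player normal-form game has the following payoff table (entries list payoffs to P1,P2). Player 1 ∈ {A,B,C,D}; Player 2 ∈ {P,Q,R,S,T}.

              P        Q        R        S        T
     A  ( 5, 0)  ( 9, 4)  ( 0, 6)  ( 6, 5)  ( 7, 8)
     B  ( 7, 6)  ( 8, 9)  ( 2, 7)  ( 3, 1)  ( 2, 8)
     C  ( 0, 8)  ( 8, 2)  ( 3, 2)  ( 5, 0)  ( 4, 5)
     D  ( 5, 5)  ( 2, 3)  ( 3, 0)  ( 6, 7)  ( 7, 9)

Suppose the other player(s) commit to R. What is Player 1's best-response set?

u_1(A vs R) = 0
u_1(B vs R) = 2
u_1(C vs R) = 3
u_1(D vs R) = 3
max payoff 3 at {C,D}

argmax u_1 = {C,D}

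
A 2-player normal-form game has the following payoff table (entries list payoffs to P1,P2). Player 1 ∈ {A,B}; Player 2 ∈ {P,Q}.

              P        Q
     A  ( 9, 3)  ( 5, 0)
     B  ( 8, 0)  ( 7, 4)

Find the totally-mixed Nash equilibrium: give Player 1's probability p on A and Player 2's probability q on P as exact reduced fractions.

(p,q) = (4/7, 2/3)

P1 indiff ⇒ q·9+(1-q)·5 = q·8+(1-q)·7 ⇒ q(1) = (1-q)(2) ⇒ q = 2/3
P2 indiff ⇒ p·3+(1-p)·0 = p·0+(1-p)·4 ⇒ p(3) = (1-p)(4) ⇒ p = 4/7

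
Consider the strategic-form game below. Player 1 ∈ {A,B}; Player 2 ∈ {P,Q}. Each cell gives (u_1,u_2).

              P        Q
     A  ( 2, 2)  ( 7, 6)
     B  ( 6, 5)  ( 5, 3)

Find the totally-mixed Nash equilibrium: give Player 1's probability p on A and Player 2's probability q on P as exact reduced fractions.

P1 indiff ⇒ q·2+(1-q)·7 = q·6+(1-q)·5 ⇒ q(-4) = (1-q)(-2) ⇒ q = 1/3
P2 indiff ⇒ p·2+(1-p)·5 = p·6+(1-p)·3 ⇒ p(-4) = (1-p)(-2) ⇒ p = 1/3

p=1/3, q=1/3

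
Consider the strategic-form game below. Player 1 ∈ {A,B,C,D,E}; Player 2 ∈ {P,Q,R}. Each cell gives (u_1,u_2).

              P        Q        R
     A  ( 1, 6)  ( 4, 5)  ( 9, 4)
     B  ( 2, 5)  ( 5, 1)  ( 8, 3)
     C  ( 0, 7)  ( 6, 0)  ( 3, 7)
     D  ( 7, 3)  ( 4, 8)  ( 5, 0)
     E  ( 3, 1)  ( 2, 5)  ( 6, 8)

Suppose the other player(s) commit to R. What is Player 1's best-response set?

u_1(A vs R) = 9
u_1(B vs R) = 8
u_1(C vs R) = 3
u_1(D vs R) = 5
u_1(E vs R) = 6
max payoff 9 at {A}

argmax u_1 = {A}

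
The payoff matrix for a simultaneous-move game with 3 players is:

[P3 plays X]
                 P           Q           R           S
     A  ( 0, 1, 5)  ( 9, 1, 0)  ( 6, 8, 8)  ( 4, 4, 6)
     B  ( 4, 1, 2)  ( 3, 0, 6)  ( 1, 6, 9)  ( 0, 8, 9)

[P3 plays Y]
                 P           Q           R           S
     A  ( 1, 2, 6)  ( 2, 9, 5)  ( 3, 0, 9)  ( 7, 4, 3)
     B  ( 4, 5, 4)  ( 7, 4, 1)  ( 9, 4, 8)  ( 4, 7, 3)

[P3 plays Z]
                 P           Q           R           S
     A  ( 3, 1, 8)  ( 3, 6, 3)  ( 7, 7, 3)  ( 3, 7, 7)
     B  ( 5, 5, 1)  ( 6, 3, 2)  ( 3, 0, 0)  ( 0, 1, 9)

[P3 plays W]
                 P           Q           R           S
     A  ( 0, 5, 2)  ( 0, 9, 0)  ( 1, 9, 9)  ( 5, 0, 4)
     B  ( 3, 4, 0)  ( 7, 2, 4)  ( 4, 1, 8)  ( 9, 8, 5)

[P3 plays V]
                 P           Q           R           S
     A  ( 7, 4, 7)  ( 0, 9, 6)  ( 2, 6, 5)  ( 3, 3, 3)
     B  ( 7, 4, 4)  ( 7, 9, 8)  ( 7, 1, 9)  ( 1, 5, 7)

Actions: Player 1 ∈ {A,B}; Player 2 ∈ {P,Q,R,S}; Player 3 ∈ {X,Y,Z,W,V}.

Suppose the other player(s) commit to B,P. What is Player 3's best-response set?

argmax u_3 = {Y,V}

u_3(X vs B,P) = 2
u_3(Y vs B,P) = 4
u_3(Z vs B,P) = 1
u_3(W vs B,P) = 0
u_3(V vs B,P) = 4
max payoff 4 at {Y,V}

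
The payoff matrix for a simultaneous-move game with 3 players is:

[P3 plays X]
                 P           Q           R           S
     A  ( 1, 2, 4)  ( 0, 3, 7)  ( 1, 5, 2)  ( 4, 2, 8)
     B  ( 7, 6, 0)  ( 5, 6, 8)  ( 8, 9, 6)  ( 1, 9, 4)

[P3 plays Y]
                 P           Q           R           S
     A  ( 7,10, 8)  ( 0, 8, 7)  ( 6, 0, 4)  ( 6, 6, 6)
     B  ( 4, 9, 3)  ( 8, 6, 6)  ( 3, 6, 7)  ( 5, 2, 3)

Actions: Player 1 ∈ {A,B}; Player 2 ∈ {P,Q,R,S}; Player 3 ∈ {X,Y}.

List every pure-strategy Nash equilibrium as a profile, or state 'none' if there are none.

PSNE = {(A,P,Y)}

(A,P,X): not NE [P1→B gives 7>1; P2→R gives 5>2; P3→Y gives 8>4]
(A,P,Y): NE
(A,Q,X): not NE [P1→B gives 5>0; P2→R gives 5>3]
(A,Q,Y): not NE [P1→B gives 8>0; P2→P gives 10>8]
(A,R,X): not NE [P1→B gives 8>1; P3→Y gives 4>2]
(A,R,Y): not NE [P2→P gives 10>0]
(A,S,X): not NE [P2→R gives 5>2]
(A,S,Y): not NE [P2→P gives 10>6; P3→X gives 8>6]
(B,P,X): not NE [P2→S gives 9>6; P3→Y gives 3>0]
(B,P,Y): not NE [P1→A gives 7>4]
(B,Q,X): not NE [P2→S gives 9>6]
(B,Q,Y): not NE [P2→P gives 9>6; P3→X gives 8>6]
(B,R,X): not NE [P3→Y gives 7>6]
(B,R,Y): not NE [P1→A gives 6>3; P2→P gives 9>6]
(B,S,X): not NE [P1→A gives 4>1]
(B,S,Y): not NE [P1→A gives 6>5; P2→P gives 9>2; P3→X gives 4>3]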